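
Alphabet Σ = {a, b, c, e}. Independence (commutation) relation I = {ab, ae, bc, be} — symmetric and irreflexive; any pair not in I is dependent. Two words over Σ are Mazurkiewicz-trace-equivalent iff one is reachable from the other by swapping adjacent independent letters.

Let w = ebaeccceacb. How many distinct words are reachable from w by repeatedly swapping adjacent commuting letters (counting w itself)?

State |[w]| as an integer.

#0=e has no predecessor
#1=b has no predecessor
#2=a has no predecessor
#3=e depends on [0:e]
#4=c depends on [2:a, 3:e]
#5=c depends on [4:c]
#6=c depends on [5:c]
#7=e depends on [6:c]
#8=a depends on [6:c]
#9=c depends on [7:e, 8:a]
#10=b depends on [1:b]
sources: [0:e, 1:b, 2:a]
N(rest) = Σ N(rest − s) over sources s of rest; N(one piece) = 1:
  size 1 → [9]=1  [10]=1
  size 2 → [1,10]=1  [7,9]=1  [8,9]=1  [9,10]=2
  size 3 → [1,9,10]=3  [7,8,9]=2  [7,9,10]=3  [8,9,10]=3
  size 4 → [1,7,9,10]=6  [1,8,9,10]=6  [6,7,8,9]=2  [7,8,9,10]=8
  size 5 → [1,7,8,9,10]=20  [5,6,7,8,9]=2  [6,7,8,9,10]=10
  size 6 → [1,6,7,8,9,10]=30  [4,5,6,7,8,9]=2  [5,6,7,8,9,10]=12
  size 7 → [1,5,6,7,8,9,10]=42  [2,4,5,6,7,8,9]=2  [3,4,5,6,7,8,9]=2  [4,5,6,7,8,9,10]=14
  size 8 → [0,3,4,5,6,7,8,9]=2  [1,4,5,6,7,8,9,10]=56  [2,3,4,5,6,7,8,9]=4  [2,4,5,6,7,8,9,10]=16  [3,4,5,6,7,8,9,10]=16
  size 9 → [0,2,3,4,5,6,7,8,9]=6  [0,3,4,5,6,7,8,9,10]=18  [1,2,4,5,6,7,8,9,10]=72  [1,3,4,5,6,7,8,9,10]=72  [2,3,4,5,6,7,8,9,10]=36
  first=0(e) contributes 180
  first=1(b) contributes 60
  first=2(a) contributes 90
|[w]| = 330

330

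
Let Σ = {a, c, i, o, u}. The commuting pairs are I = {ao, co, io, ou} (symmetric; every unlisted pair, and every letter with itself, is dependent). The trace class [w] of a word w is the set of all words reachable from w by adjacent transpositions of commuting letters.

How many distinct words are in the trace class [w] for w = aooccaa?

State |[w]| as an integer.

piece 0:a — minimal
piece 1:o — minimal
piece 2:o rests on {1:o}
piece 3:c rests on {0:a}
piece 4:c rests on {3:c}
piece 5:a rests on {4:c}
piece 6:a rests on {5:a}
minimal pieces: {0:a, 1:o}
ways to finish when only these pieces remain (= sum over removing one remaining piece with nothing left below it):
  1 left: {2}→1  {6}→1
  2 left: {1,2}→1  {2,6}→2  {5,6}→1
  3 left: {1,2,6}→3  {2,5,6}→3  {4,5,6}→1
  4 left: {1,2,5,6}→6  {2,4,5,6}→4  {3,4,5,6}→1
  5 left: {0,3,4,5,6}→1  {1,2,4,5,6}→10  {2,3,4,5,6}→5
  placing 0:a first → 15 extensions
  placing 1:o first → 6 extensions
total linear extensions = 21

21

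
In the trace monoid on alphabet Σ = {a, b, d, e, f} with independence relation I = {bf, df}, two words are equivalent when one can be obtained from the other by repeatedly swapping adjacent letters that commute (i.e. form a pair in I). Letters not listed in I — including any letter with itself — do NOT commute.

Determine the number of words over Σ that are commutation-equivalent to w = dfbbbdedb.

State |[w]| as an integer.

piece 0:d — minimal
piece 1:f — minimal
piece 2:b rests on {0:d}
piece 3:b rests on {2:b}
piece 4:b rests on {3:b}
piece 5:d rests on {4:b}
piece 6:e rests on {1:f, 5:d}
piece 7:d rests on {6:e}
piece 8:b rests on {7:d}
minimal pieces: {0:d, 1:f}
ways to finish when only these pieces remain (= sum over removing one remaining piece with nothing left below it):
  1 left: {8}→1
  2 left: {7,8}→1
  3 left: {6,7,8}→1
  4 left: {1,6,7,8}→1  {5,6,7,8}→1
  5 left: {1,5,6,7,8}→2  {4,5,6,7,8}→1
  6 left: {1,4,5,6,7,8}→3  {3,4,5,6,7,8}→1
  7 left: {1,3,4,5,6,7,8}→4  {2,3,4,5,6,7,8}→1
  placing 0:d first → 5 extensions
  placing 1:f first → 1 extensions
total linear extensions = 6

6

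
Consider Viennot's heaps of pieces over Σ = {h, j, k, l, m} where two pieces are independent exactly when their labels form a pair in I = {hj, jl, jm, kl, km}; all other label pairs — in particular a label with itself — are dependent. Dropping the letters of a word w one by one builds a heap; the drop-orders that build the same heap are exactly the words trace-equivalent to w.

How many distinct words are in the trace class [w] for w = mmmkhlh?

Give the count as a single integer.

drop 0:m onto floor
drop 1:m onto {0:m}
drop 2:m onto {1:m}
drop 3:k onto floor
drop 4:h onto {2:m, 3:k}
drop 5:l onto {4:h}
drop 6:h onto {5:l}
ground layer = {0:m, 3:k}
drop-orders for the pieces not yet dropped (sum over which currently-grounded one goes next):
  1 to go: {6} 1
  2 to go: {5,6} 1
  3 to go: {4,5,6} 1
  4 to go: {2,4,5,6} 1  {3,4,5,6} 1
  5 to go: {1,2,4,5,6} 1  {2,3,4,5,6} 2
  if 0:m drops first: 3 orders
  if 3:k drops first: 1 orders
heap linearizations: 4

4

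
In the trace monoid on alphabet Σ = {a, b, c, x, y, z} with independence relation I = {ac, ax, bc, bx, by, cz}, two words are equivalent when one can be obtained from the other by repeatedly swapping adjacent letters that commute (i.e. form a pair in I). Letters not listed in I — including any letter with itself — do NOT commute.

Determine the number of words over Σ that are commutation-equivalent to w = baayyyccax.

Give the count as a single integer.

#0=b has no predecessor
#1=a depends on [0:b]
#2=a depends on [1:a]
#3=y depends on [2:a]
#4=y depends on [3:y]
#5=y depends on [4:y]
#6=c depends on [5:y]
#7=c depends on [6:c]
#8=a depends on [5:y]
#9=x depends on [7:c]
sources: [0:b]
N(rest) = Σ N(rest − s) over sources s of rest; N(one piece) = 1:
  size 1 → [8]=1  [9]=1
  size 2 → [7,9]=1  [8,9]=2
  size 3 → [6,7,9]=1  [7,8,9]=3
  size 4 → [6,7,8,9]=4
  size 5 → [5,6,7,8,9]=4
  size 6 → [4,5,6,7,8,9]=4
  size 7 → [3,4,5,6,7,8,9]=4
  size 8 → [2,3,4,5,6,7,8,9]=4
  first=0(b) contributes 4

4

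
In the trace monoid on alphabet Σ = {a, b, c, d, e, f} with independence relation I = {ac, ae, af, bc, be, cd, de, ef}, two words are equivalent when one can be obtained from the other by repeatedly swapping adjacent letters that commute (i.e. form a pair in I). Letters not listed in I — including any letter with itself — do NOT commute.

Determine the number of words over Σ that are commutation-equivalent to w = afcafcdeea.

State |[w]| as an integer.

155

#0=a has no predecessor
#1=f has no predecessor
#2=c depends on [1:f]
#3=a depends on [0:a]
#4=f depends on [2:c]
#5=c depends on [4:f]
#6=d depends on [3:a, 4:f]
#7=e depends on [5:c]
#8=e depends on [7:e]
#9=a depends on [6:d]
sources: [0:a, 1:f]
N(rest) = Σ N(rest − s) over sources s of rest; N(one piece) = 1:
  size 1 → [8]=1  [9]=1
  size 2 → [6,9]=1  [7,8]=1  [8,9]=2
  size 3 → [3,6,9]=1  [5,7,8]=1  [6,8,9]=3  [7,8,9]=3
  size 4 → [0,3,6,9]=1  [3,6,8,9]=4  [5,7,8,9]=4  [6,7,8,9]=6
  size 5 → [0,3,6,8,9]=5  [3,6,7,8,9]=10  [5,6,7,8,9]=10
  size 6 → [0,3,6,7,8,9]=15  [3,5,6,7,8,9]=20  [4,5,6,7,8,9]=10
  size 7 → [0,3,5,6,7,8,9]=35  [2,4,5,6,7,8,9]=10  [3,4,5,6,7,8,9]=30
  size 8 → [0,3,4,5,6,7,8,9]=65  [1,2,4,5,6,7,8,9]=10  [2,3,4,5,6,7,8,9]=40
  first=0(a) contributes 50
  first=1(f) contributes 105
|[w]| = 155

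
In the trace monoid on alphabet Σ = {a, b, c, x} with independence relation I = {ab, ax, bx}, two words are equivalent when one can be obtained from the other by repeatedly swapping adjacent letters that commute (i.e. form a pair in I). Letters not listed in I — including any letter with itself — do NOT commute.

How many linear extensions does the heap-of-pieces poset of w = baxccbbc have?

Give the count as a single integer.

6

piece 0:b — minimal
piece 1:a — minimal
piece 2:x — minimal
piece 3:c rests on {0:b, 1:a, 2:x}
piece 4:c rests on {3:c}
piece 5:b rests on {4:c}
piece 6:b rests on {5:b}
piece 7:c rests on {6:b}
minimal pieces: {0:b, 1:a, 2:x}
ways to finish when only these pieces remain (= sum over removing one remaining piece with nothing left below it):
  1 left: {7}→1
  2 left: {6,7}→1
  3 left: {5,6,7}→1
  4 left: {4,5,6,7}→1
  5 left: {3,4,5,6,7}→1
  6 left: {0,3,4,5,6,7}→1  {1,3,4,5,6,7}→1  {2,3,4,5,6,7}→1
  placing 0:b first → 2 extensions
  placing 1:a first → 2 extensions
  placing 2:x first → 2 extensions
total linear extensions = 6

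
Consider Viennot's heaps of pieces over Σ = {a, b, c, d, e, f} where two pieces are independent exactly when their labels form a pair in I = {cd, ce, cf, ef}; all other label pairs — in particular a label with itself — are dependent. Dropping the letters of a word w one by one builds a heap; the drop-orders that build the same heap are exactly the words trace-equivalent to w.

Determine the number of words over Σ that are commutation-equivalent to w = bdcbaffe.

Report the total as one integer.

drop 0:b onto floor
drop 1:d onto {0:b}
drop 2:c onto {0:b}
drop 3:b onto {1:d, 2:c}
drop 4:a onto {3:b}
drop 5:f onto {4:a}
drop 6:f onto {5:f}
drop 7:e onto {4:a}
ground layer = {0:b}
drop-orders for the pieces not yet dropped (sum over which currently-grounded one goes next):
  1 to go: {6} 1  {7} 1
  2 to go: {5,6} 1  {6,7} 2
  3 to go: {5,6,7} 3
  4 to go: {4,5,6,7} 3
  5 to go: {3,4,5,6,7} 3
  6 to go: {1,3,4,5,6,7} 3  {2,3,4,5,6,7} 3
  if 0:b drops first: 6 orders

6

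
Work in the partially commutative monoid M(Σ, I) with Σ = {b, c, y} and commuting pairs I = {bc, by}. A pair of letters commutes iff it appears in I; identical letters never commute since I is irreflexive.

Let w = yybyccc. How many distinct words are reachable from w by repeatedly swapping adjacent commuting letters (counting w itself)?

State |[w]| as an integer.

piece 0:y — minimal
piece 1:y rests on {0:y}
piece 2:b — minimal
piece 3:y rests on {1:y}
piece 4:c rests on {3:y}
piece 5:c rests on {4:c}
piece 6:c rests on {5:c}
minimal pieces: {0:y, 2:b}
ways to finish when only these pieces remain (= sum over removing one remaining piece with nothing left below it):
  1 left: {2}→1  {6}→1
  2 left: {2,6}→2  {5,6}→1
  3 left: {2,5,6}→3  {4,5,6}→1
  4 left: {2,4,5,6}→4  {3,4,5,6}→1
  5 left: {1,3,4,5,6}→1  {2,3,4,5,6}→5
  placing 0:y first → 6 extensions
  placing 2:b first → 1 extensions
total linear extensions = 7

7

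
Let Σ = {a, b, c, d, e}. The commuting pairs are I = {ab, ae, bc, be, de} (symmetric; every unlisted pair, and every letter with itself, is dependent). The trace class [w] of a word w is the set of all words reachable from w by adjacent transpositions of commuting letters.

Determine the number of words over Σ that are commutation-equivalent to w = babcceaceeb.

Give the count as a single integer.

330

#0=b has no predecessor
#1=a has no predecessor
#2=b depends on [0:b]
#3=c depends on [1:a]
#4=c depends on [3:c]
#5=e depends on [4:c]
#6=a depends on [4:c]
#7=c depends on [5:e, 6:a]
#8=e depends on [7:c]
#9=e depends on [8:e]
#10=b depends on [2:b]
sources: [0:b, 1:a]
N(rest) = Σ N(rest − s) over sources s of rest; N(one piece) = 1:
  size 1 → [9]=1  [10]=1
  size 2 → [2,10]=1  [8,9]=1  [9,10]=2
  size 3 → [0,2,10]=1  [2,9,10]=3  [7,8,9]=1  [8,9,10]=3
  size 4 → [0,2,9,10]=4  [2,8,9,10]=6  [5,7,8,9]=1  [6,7,8,9]=1  [7,8,9,10]=4
  size 5 → [0,2,8,9,10]=10  [2,7,8,9,10]=10  [5,6,7,8,9]=2  [5,7,8,9,10]=5  [6,7,8,9,10]=5
  size 6 → [0,2,7,8,9,10]=20  [2,5,7,8,9,10]=15  [2,6,7,8,9,10]=15  [4,5,6,7,8,9]=2  [5,6,7,8,9,10]=12
  size 7 → [0,2,5,7,8,9,10]=35  [0,2,6,7,8,9,10]=35  [2,5,6,7,8,9,10]=42  [3,4,5,6,7,8,9]=2  [4,5,6,7,8,9,10]=14
  size 8 → [0,2,5,6,7,8,9,10]=112  [1,3,4,5,6,7,8,9]=2  [2,4,5,6,7,8,9,10]=56  [3,4,5,6,7,8,9,10]=16
  size 9 → [0,2,4,5,6,7,8,9,10]=168  [1,3,4,5,6,7,8,9,10]=18  [2,3,4,5,6,7,8,9,10]=72
  first=0(b) contributes 90
  first=1(a) contributes 240
|[w]| = 330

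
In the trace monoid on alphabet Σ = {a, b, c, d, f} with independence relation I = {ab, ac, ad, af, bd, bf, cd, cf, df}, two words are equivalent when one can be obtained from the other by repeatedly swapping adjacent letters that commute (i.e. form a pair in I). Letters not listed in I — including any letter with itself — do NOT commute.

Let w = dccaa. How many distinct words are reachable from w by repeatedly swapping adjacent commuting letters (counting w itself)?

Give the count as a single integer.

drop 0:d onto floor
drop 1:c onto floor
drop 2:c onto {1:c}
drop 3:a onto floor
drop 4:a onto {3:a}
ground layer = {0:d, 1:c, 3:a}
drop-orders for the pieces not yet dropped (sum over which currently-grounded one goes next):
  1 to go: {0} 1  {2} 1  {4} 1
  2 to go: {0,2} 2  {0,4} 2  {1,2} 1  {2,4} 2  {3,4} 1
  3 to go: {0,1,2} 3  {0,2,4} 6  {0,3,4} 3  {1,2,4} 3  {2,3,4} 3
  if 0:d drops first: 6 orders
  if 1:c drops first: 12 orders
  if 3:a drops first: 12 orders
heap linearizations: 30

30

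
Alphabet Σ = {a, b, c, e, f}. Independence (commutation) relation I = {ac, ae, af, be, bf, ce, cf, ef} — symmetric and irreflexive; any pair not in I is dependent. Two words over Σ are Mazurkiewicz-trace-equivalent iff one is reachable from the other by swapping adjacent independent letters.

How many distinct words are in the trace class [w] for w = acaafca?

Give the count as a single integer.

105

#0=a has no predecessor
#1=c has no predecessor
#2=a depends on [0:a]
#3=a depends on [2:a]
#4=f has no predecessor
#5=c depends on [1:c]
#6=a depends on [3:a]
sources: [0:a, 1:c, 4:f]
N(rest) = Σ N(rest − s) over sources s of rest; N(one piece) = 1:
  size 1 → [4]=1  [5]=1  [6]=1
  size 2 → [1,5]=1  [3,6]=1  [4,5]=2  [4,6]=2  [5,6]=2
  size 3 → [1,4,5]=3  [1,5,6]=3  [2,3,6]=1  [3,4,6]=3  [3,5,6]=3  [4,5,6]=6
  size 4 → [0,2,3,6]=1  [1,3,5,6]=6  [1,4,5,6]=12  [2,3,4,6]=4  [2,3,5,6]=4  [3,4,5,6]=12
  size 5 → [0,2,3,4,6]=5  [0,2,3,5,6]=5  [1,2,3,5,6]=10  [1,3,4,5,6]=30  [2,3,4,5,6]=20
  first=0(a) contributes 60
  first=1(c) contributes 30
  first=4(f) contributes 15
|[w]| = 105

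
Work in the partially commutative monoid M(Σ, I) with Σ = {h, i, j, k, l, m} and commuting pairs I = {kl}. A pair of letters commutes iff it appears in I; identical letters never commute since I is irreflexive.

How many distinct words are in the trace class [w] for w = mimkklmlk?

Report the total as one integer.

0(m) covers ∅
1(i) covers 0:m
2(m) covers 1:i
3(k) covers 2:m
4(k) covers 3:k
5(l) covers 2:m
6(m) covers 4:k, 5:l
7(l) covers 6:m
8(k) covers 6:m
floor of heap: 0:m
completions by unplaced set U, small U first (add the entries for U minus each lowest piece of U):
  |U|=1: {7}:1  {8}:1
  |U|=2: {7,8}:2
  |U|=3: {6,7,8}:2
  |U|=4: {4,6,7,8}:2  {5,6,7,8}:2
  |U|=5: {3,4,6,7,8}:2  {4,5,6,7,8}:4
  |U|=6: {3,4,5,6,7,8}:6
  |U|=7: {2,3,4,5,6,7,8}:6
  start at 0(m): 6

6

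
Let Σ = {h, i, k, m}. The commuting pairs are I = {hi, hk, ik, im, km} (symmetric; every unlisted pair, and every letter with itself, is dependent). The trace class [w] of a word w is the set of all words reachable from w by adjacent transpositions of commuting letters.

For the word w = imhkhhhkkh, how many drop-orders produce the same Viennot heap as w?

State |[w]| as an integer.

840

0(i) covers ∅
1(m) covers ∅
2(h) covers 1:m
3(k) covers ∅
4(h) covers 2:h
5(h) covers 4:h
6(h) covers 5:h
7(k) covers 3:k
8(k) covers 7:k
9(h) covers 6:h
floor of heap: 0:i, 1:m, 3:k
completions by unplaced set U, small U first (add the entries for U minus each lowest piece of U):
  |U|=1: {0}:1  {8}:1  {9}:1
  |U|=2: {0,8}:2  {0,9}:2  {6,9}:1  {7,8}:1  {8,9}:2
  |U|=3: {0,6,9}:3  {0,7,8}:3  {0,8,9}:6  {3,7,8}:1  {5,6,9}:1  {6,8,9}:3  {7,8,9}:3
  |U|=4: {0,3,7,8}:4  {0,5,6,9}:4  {0,6,8,9}:12  {0,7,8,9}:12  {3,7,8,9}:4  {4,5,6,9}:1  {5,6,8,9}:4  {6,7,8,9}:6
  |U|=5: {0,3,7,8,9}:20  {0,4,5,6,9}:5  {0,5,6,8,9}:20  {0,6,7,8,9}:30  {2,4,5,6,9}:1  {3,6,7,8,9}:10  {4,5,6,8,9}:5  {5,6,7,8,9}:10
  |U|=6: {0,2,4,5,6,9}:6  {0,3,6,7,8,9}:60  {0,4,5,6,8,9}:30  {0,5,6,7,8,9}:60  {1,2,4,5,6,9}:1  {2,4,5,6,8,9}:6  {3,5,6,7,8,9}:20  {4,5,6,7,8,9}:15
  |U|=7: {0,1,2,4,5,6,9}:7  {0,2,4,5,6,8,9}:42  {0,3,5,6,7,8,9}:140  {0,4,5,6,7,8,9}:105  {1,2,4,5,6,8,9}:7  {2,4,5,6,7,8,9}:21  {3,4,5,6,7,8,9}:35
  |U|=8: {0,1,2,4,5,6,8,9}:56  {0,2,4,5,6,7,8,9}:168  {0,3,4,5,6,7,8,9}:280  {1,2,4,5,6,7,8,9}:28  {2,3,4,5,6,7,8,9}:56
  start at 0(i): 84
  start at 1(m): 504
  start at 3(k): 252
sum over floor = 840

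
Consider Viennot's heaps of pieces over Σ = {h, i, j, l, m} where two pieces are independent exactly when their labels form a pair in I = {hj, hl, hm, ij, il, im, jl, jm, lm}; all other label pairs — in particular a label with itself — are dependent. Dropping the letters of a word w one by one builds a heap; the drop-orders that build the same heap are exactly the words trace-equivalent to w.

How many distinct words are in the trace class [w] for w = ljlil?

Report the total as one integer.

20

#0=l has no predecessor
#1=j has no predecessor
#2=l depends on [0:l]
#3=i has no predecessor
#4=l depends on [2:l]
sources: [0:l, 1:j, 3:i]
N(rest) = Σ N(rest − s) over sources s of rest; N(one piece) = 1:
  size 1 → [1]=1  [3]=1  [4]=1
  size 2 → [1,3]=2  [1,4]=2  [2,4]=1  [3,4]=2
  size 3 → [0,2,4]=1  [1,2,4]=3  [1,3,4]=6  [2,3,4]=3
  first=0(l) contributes 12
  first=1(j) contributes 4
  first=3(i) contributes 4
|[w]| = 20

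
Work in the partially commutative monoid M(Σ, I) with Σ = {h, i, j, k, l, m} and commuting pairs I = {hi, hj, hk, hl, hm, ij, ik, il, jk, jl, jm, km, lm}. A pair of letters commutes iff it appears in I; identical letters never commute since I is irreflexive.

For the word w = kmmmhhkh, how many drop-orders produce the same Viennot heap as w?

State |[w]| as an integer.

560

0(k) covers ∅
1(m) covers ∅
2(m) covers 1:m
3(m) covers 2:m
4(h) covers ∅
5(h) covers 4:h
6(k) covers 0:k
7(h) covers 5:h
floor of heap: 0:k, 1:m, 4:h
completions by unplaced set U, small U first (add the entries for U minus each lowest piece of U):
  |U|=1: {3}:1  {6}:1  {7}:1
  |U|=2: {0,6}:1  {2,3}:1  {3,6}:2  {3,7}:2  {5,7}:1  {6,7}:2
  |U|=3: {0,3,6}:3  {0,6,7}:3  {1,2,3}:1  {2,3,6}:3  {2,3,7}:3  {3,5,7}:3  {3,6,7}:6  {4,5,7}:1  {5,6,7}:3
  |U|=4: {0,2,3,6}:6  {0,3,6,7}:12  {0,5,6,7}:6  {1,2,3,6}:4  {1,2,3,7}:4  {2,3,5,7}:6  {2,3,6,7}:12  {3,4,5,7}:4  {3,5,6,7}:12  {4,5,6,7}:4
  |U|=5: {0,1,2,3,6}:10  {0,2,3,6,7}:30  {0,3,5,6,7}:30  {0,4,5,6,7}:10  {1,2,3,5,7}:10  {1,2,3,6,7}:20  {2,3,4,5,7}:10  {2,3,5,6,7}:30  {3,4,5,6,7}:20
  |U|=6: {0,1,2,3,6,7}:60  {0,2,3,5,6,7}:90  {0,3,4,5,6,7}:60  {1,2,3,4,5,7}:20  {1,2,3,5,6,7}:60  {2,3,4,5,6,7}:60
  start at 0(k): 140
  start at 1(m): 210
  start at 4(h): 210
sum over floor = 560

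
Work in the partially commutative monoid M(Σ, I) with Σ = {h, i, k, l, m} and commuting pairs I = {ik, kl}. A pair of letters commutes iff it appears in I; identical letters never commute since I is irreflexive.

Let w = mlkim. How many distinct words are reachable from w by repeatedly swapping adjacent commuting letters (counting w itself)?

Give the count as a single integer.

piece 0:m — minimal
piece 1:l rests on {0:m}
piece 2:k rests on {0:m}
piece 3:i rests on {1:l}
piece 4:m rests on {2:k, 3:i}
minimal pieces: {0:m}
ways to finish when only these pieces remain (= sum over removing one remaining piece with nothing left below it):
  1 left: {4}→1
  2 left: {2,4}→1  {3,4}→1
  3 left: {1,3,4}→1  {2,3,4}→2
  placing 0:m first → 3 extensions

3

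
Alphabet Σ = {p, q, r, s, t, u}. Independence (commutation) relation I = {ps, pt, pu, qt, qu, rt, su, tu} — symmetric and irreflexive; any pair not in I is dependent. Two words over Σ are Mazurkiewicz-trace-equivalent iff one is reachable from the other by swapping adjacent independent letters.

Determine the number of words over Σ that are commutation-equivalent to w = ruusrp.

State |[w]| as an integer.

drop 0:r onto floor
drop 1:u onto {0:r}
drop 2:u onto {1:u}
drop 3:s onto {0:r}
drop 4:r onto {2:u, 3:s}
drop 5:p onto {4:r}
ground layer = {0:r}
drop-orders for the pieces not yet dropped (sum over which currently-grounded one goes next):
  1 to go: {5} 1
  2 to go: {4,5} 1
  3 to go: {2,4,5} 1  {3,4,5} 1
  4 to go: {1,2,4,5} 1  {2,3,4,5} 2
  if 0:r drops first: 3 orders

3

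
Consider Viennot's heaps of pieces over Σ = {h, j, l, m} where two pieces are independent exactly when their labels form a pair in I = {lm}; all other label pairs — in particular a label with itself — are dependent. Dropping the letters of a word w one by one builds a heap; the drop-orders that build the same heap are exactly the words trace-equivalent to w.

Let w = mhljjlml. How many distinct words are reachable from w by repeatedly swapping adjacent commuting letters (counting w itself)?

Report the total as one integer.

piece 0:m — minimal
piece 1:h rests on {0:m}
piece 2:l rests on {1:h}
piece 3:j rests on {2:l}
piece 4:j rests on {3:j}
piece 5:l rests on {4:j}
piece 6:m rests on {4:j}
piece 7:l rests on {5:l}
minimal pieces: {0:m}
ways to finish when only these pieces remain (= sum over removing one remaining piece with nothing left below it):
  1 left: {6}→1  {7}→1
  2 left: {5,7}→1  {6,7}→2
  3 left: {5,6,7}→3
  4 left: {4,5,6,7}→3
  5 left: {3,4,5,6,7}→3
  6 left: {2,3,4,5,6,7}→3
  placing 0:m first → 3 extensions

3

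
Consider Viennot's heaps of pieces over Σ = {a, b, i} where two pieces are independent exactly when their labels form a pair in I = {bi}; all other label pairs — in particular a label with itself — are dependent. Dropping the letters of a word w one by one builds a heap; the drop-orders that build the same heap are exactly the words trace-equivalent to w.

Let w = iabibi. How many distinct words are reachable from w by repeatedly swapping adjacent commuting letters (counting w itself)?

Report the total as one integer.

0(i) covers ∅
1(a) covers 0:i
2(b) covers 1:a
3(i) covers 1:a
4(b) covers 2:b
5(i) covers 3:i
floor of heap: 0:i
completions by unplaced set U, small U first (add the entries for U minus each lowest piece of U):
  |U|=1: {4}:1  {5}:1
  |U|=2: {2,4}:1  {3,5}:1  {4,5}:2
  |U|=3: {2,4,5}:3  {3,4,5}:3
  |U|=4: {2,3,4,5}:6
  start at 0(i): 6

6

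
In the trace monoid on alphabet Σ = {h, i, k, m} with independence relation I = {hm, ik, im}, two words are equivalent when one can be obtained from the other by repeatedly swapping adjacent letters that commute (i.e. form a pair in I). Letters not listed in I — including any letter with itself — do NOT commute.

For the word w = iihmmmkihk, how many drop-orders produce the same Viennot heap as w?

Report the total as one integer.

#0=i has no predecessor
#1=i depends on [0:i]
#2=h depends on [1:i]
#3=m has no predecessor
#4=m depends on [3:m]
#5=m depends on [4:m]
#6=k depends on [2:h, 5:m]
#7=i depends on [2:h]
#8=h depends on [6:k, 7:i]
#9=k depends on [8:h]
sources: [0:i, 3:m]
N(rest) = Σ N(rest − s) over sources s of rest; N(one piece) = 1:
  size 1 → [9]=1
  size 2 → [8,9]=1
  size 3 → [6,8,9]=1  [7,8,9]=1
  size 4 → [5,6,8,9]=1  [6,7,8,9]=2
  size 5 → [2,6,7,8,9]=2  [4,5,6,8,9]=1  [5,6,7,8,9]=3
  size 6 → [1,2,6,7,8,9]=2  [2,5,6,7,8,9]=5  [3,4,5,6,8,9]=1  [4,5,6,7,8,9]=4
  size 7 → [0,1,2,6,7,8,9]=2  [1,2,5,6,7,8,9]=7  [2,4,5,6,7,8,9]=9  [3,4,5,6,7,8,9]=5
  size 8 → [0,1,2,5,6,7,8,9]=9  [1,2,4,5,6,7,8,9]=16  [2,3,4,5,6,7,8,9]=14
  first=0(i) contributes 30
  first=3(m) contributes 25
|[w]| = 55

55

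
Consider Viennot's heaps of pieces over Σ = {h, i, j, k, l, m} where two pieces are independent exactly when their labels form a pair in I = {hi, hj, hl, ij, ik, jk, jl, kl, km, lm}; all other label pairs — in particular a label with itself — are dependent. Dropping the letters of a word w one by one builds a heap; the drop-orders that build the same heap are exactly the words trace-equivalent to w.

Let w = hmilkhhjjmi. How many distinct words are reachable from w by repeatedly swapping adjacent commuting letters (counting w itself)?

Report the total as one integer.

piece 0:h — minimal
piece 1:m rests on {0:h}
piece 2:i rests on {1:m}
piece 3:l rests on {2:i}
piece 4:k rests on {0:h}
piece 5:h rests on {1:m, 4:k}
piece 6:h rests on {5:h}
piece 7:j rests on {1:m}
piece 8:j rests on {7:j}
piece 9:m rests on {2:i, 6:h, 8:j}
piece 10:i rests on {3:l, 9:m}
minimal pieces: {0:h}
ways to finish when only these pieces remain (= sum over removing one remaining piece with nothing left below it):
  1 left: {10}→1
  2 left: {3,10}→1  {9,10}→1
  3 left: {3,9,10}→2  {6,9,10}→1  {8,9,10}→1
  4 left: {2,3,9,10}→2  {3,6,9,10}→3  {3,8,9,10}→3  {5,6,9,10}→1  {6,8,9,10}→2  {7,8,9,10}→1
  5 left: {2,3,6,9,10}→5  {2,3,8,9,10}→5  {3,5,6,9,10}→4  {3,6,8,9,10}→8  {3,7,8,9,10}→4  {4,5,6,9,10}→1  {5,6,8,9,10}→3  {6,7,8,9,10}→3
  6 left: {2,3,5,6,9,10}→9  {2,3,6,8,9,10}→18  {2,3,7,8,9,10}→9  {3,4,5,6,9,10}→5  {3,5,6,8,9,10}→15  {3,6,7,8,9,10}→15  {4,5,6,8,9,10}→4  {5,6,7,8,9,10}→6
  7 left: {2,3,4,5,6,9,10}→14  {2,3,5,6,8,9,10}→42  {2,3,6,7,8,9,10}→42  {3,4,5,6,8,9,10}→24  {3,5,6,7,8,9,10}→36  {4,5,6,7,8,9,10}→10
  8 left: {2,3,4,5,6,8,9,10}→80  {2,3,5,6,7,8,9,10}→120  {3,4,5,6,7,8,9,10}→70
  9 left: {1,2,3,5,6,7,8,9,10}→120  {2,3,4,5,6,7,8,9,10}→270
  placing 0:h first → 390 extensions

390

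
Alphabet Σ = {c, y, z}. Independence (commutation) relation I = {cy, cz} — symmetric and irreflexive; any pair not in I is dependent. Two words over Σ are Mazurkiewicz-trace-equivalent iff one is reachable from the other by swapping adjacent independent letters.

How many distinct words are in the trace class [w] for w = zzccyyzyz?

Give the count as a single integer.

drop 0:z onto floor
drop 1:z onto {0:z}
drop 2:c onto floor
drop 3:c onto {2:c}
drop 4:y onto {1:z}
drop 5:y onto {4:y}
drop 6:z onto {5:y}
drop 7:y onto {6:z}
drop 8:z onto {7:y}
ground layer = {0:z, 2:c}
drop-orders for the pieces not yet dropped (sum over which currently-grounded one goes next):
  1 to go: {3} 1  {8} 1
  2 to go: {2,3} 1  {3,8} 2  {7,8} 1
  3 to go: {2,3,8} 3  {3,7,8} 3  {6,7,8} 1
  4 to go: {2,3,7,8} 6  {3,6,7,8} 4  {5,6,7,8} 1
  5 to go: {2,3,6,7,8} 10  {3,5,6,7,8} 5  {4,5,6,7,8} 1
  6 to go: {1,4,5,6,7,8} 1  {2,3,5,6,7,8} 15  {3,4,5,6,7,8} 6
  7 to go: {0,1,4,5,6,7,8} 1  {1,3,4,5,6,7,8} 7  {2,3,4,5,6,7,8} 21
  if 0:z drops first: 28 orders
  if 2:c drops first: 8 orders
heap linearizations: 36

36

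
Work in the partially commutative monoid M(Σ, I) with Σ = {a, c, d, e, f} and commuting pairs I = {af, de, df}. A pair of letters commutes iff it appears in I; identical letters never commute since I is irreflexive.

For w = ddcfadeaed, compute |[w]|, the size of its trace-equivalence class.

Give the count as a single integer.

10

0(d) covers ∅
1(d) covers 0:d
2(c) covers 1:d
3(f) covers 2:c
4(a) covers 2:c
5(d) covers 4:a
6(e) covers 3:f, 4:a
7(a) covers 5:d, 6:e
8(e) covers 7:a
9(d) covers 7:a
floor of heap: 0:d
completions by unplaced set U, small U first (add the entries for U minus each lowest piece of U):
  |U|=1: {8}:1  {9}:1
  |U|=2: {8,9}:2
  |U|=3: {7,8,9}:2
  |U|=4: {5,7,8,9}:2  {6,7,8,9}:2
  |U|=5: {3,6,7,8,9}:2  {5,6,7,8,9}:4
  |U|=6: {3,5,6,7,8,9}:6  {4,5,6,7,8,9}:4
  |U|=7: {3,4,5,6,7,8,9}:10
  |U|=8: {2,3,4,5,6,7,8,9}:10
  start at 0(d): 10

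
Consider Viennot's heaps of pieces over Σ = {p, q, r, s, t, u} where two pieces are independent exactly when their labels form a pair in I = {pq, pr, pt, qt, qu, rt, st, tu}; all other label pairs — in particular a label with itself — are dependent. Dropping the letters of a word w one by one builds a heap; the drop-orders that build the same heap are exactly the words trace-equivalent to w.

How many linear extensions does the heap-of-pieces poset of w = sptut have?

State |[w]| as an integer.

10

#0=s has no predecessor
#1=p depends on [0:s]
#2=t has no predecessor
#3=u depends on [1:p]
#4=t depends on [2:t]
sources: [0:s, 2:t]
N(rest) = Σ N(rest − s) over sources s of rest; N(one piece) = 1:
  size 1 → [3]=1  [4]=1
  size 2 → [1,3]=1  [2,4]=1  [3,4]=2
  size 3 → [0,1,3]=1  [1,3,4]=3  [2,3,4]=3
  first=0(s) contributes 6
  first=2(t) contributes 4
|[w]| = 10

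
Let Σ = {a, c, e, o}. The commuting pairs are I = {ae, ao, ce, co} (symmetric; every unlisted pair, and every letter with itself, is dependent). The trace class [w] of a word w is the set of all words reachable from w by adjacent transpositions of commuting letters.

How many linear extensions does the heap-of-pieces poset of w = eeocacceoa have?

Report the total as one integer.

piece 0:e — minimal
piece 1:e rests on {0:e}
piece 2:o rests on {1:e}
piece 3:c — minimal
piece 4:a rests on {3:c}
piece 5:c rests on {4:a}
piece 6:c rests on {5:c}
piece 7:e rests on {2:o}
piece 8:o rests on {7:e}
piece 9:a rests on {6:c}
minimal pieces: {0:e, 3:c}
ways to finish when only these pieces remain (= sum over removing one remaining piece with nothing left below it):
  1 left: {8}→1  {9}→1
  2 left: {6,9}→1  {7,8}→1  {8,9}→2
  3 left: {2,7,8}→1  {5,6,9}→1  {6,8,9}→3  {7,8,9}→3
  4 left: {1,2,7,8}→1  {2,7,8,9}→4  {4,5,6,9}→1  {5,6,8,9}→4  {6,7,8,9}→6
  5 left: {0,1,2,7,8}→1  {1,2,7,8,9}→5  {2,6,7,8,9}→10  {3,4,5,6,9}→1  {4,5,6,8,9}→5  {5,6,7,8,9}→10
  6 left: {0,1,2,7,8,9}→6  {1,2,6,7,8,9}→15  {2,5,6,7,8,9}→20  {3,4,5,6,8,9}→6  {4,5,6,7,8,9}→15
  7 left: {0,1,2,6,7,8,9}→21  {1,2,5,6,7,8,9}→35  {2,4,5,6,7,8,9}→35  {3,4,5,6,7,8,9}→21
  8 left: {0,1,2,5,6,7,8,9}→56  {1,2,4,5,6,7,8,9}→70  {2,3,4,5,6,7,8,9}→56
  placing 0:e first → 126 extensions
  placing 3:c first → 126 extensions
total linear extensions = 252

252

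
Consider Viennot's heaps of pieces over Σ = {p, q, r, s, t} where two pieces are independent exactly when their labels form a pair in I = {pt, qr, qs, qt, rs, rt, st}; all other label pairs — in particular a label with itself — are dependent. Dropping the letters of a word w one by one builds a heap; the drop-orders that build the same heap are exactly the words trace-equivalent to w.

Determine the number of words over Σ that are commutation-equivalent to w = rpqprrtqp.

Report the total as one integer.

27

piece 0:r — minimal
piece 1:p rests on {0:r}
piece 2:q rests on {1:p}
piece 3:p rests on {2:q}
piece 4:r rests on {3:p}
piece 5:r rests on {4:r}
piece 6:t — minimal
piece 7:q rests on {3:p}
piece 8:p rests on {5:r, 7:q}
minimal pieces: {0:r, 6:t}
ways to finish when only these pieces remain (= sum over removing one remaining piece with nothing left below it):
  1 left: {6}→1  {8}→1
  2 left: {5,8}→1  {6,8}→2  {7,8}→1
  3 left: {4,5,8}→1  {5,6,8}→3  {5,7,8}→2  {6,7,8}→3
  4 left: {4,5,6,8}→4  {4,5,7,8}→3  {5,6,7,8}→8
  5 left: {3,4,5,7,8}→3  {4,5,6,7,8}→15
  6 left: {2,3,4,5,7,8}→3  {3,4,5,6,7,8}→18
  7 left: {1,2,3,4,5,7,8}→3  {2,3,4,5,6,7,8}→21
  placing 0:r first → 24 extensions
  placing 6:t first → 3 extensions
total linear extensions = 27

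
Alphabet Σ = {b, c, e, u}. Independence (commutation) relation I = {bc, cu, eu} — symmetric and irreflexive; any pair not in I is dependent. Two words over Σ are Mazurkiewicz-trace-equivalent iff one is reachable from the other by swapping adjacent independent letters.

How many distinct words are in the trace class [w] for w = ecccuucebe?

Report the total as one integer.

28

drop 0:e onto floor
drop 1:c onto {0:e}
drop 2:c onto {1:c}
drop 3:c onto {2:c}
drop 4:u onto floor
drop 5:u onto {4:u}
drop 6:c onto {3:c}
drop 7:e onto {6:c}
drop 8:b onto {5:u, 7:e}
drop 9:e onto {8:b}
ground layer = {0:e, 4:u}
drop-orders for the pieces not yet dropped (sum over which currently-grounded one goes next):
  1 to go: {9} 1
  2 to go: {8,9} 1
  3 to go: {5,8,9} 1  {7,8,9} 1
  4 to go: {4,5,8,9} 1  {5,7,8,9} 2  {6,7,8,9} 1
  5 to go: {3,6,7,8,9} 1  {4,5,7,8,9} 3  {5,6,7,8,9} 3
  6 to go: {2,3,6,7,8,9} 1  {3,5,6,7,8,9} 4  {4,5,6,7,8,9} 6
  7 to go: {1,2,3,6,7,8,9} 1  {2,3,5,6,7,8,9} 5  {3,4,5,6,7,8,9} 10
  8 to go: {0,1,2,3,6,7,8,9} 1  {1,2,3,5,6,7,8,9} 6  {2,3,4,5,6,7,8,9} 15
  if 0:e drops first: 21 orders
  if 4:u drops first: 7 orders
heap linearizations: 28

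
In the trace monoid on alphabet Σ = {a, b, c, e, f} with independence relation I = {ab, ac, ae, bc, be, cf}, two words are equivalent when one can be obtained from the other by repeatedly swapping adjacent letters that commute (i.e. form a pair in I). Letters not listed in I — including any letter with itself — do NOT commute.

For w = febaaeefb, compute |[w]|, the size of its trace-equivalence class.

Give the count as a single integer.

60

piece 0:f — minimal
piece 1:e rests on {0:f}
piece 2:b rests on {0:f}
piece 3:a rests on {0:f}
piece 4:a rests on {3:a}
piece 5:e rests on {1:e}
piece 6:e rests on {5:e}
piece 7:f rests on {2:b, 4:a, 6:e}
piece 8:b rests on {7:f}
minimal pieces: {0:f}
ways to finish when only these pieces remain (= sum over removing one remaining piece with nothing left below it):
  1 left: {8}→1
  2 left: {7,8}→1
  3 left: {2,7,8}→1  {4,7,8}→1  {6,7,8}→1
  4 left: {2,4,7,8}→2  {2,6,7,8}→2  {3,4,7,8}→1  {4,6,7,8}→2  {5,6,7,8}→1
  5 left: {1,5,6,7,8}→1  {2,3,4,7,8}→3  {2,4,6,7,8}→6  {2,5,6,7,8}→3  {3,4,6,7,8}→3  {4,5,6,7,8}→3
  6 left: {1,2,5,6,7,8}→4  {1,4,5,6,7,8}→4  {2,3,4,6,7,8}→12  {2,4,5,6,7,8}→12  {3,4,5,6,7,8}→6
  7 left: {1,2,4,5,6,7,8}→20  {1,3,4,5,6,7,8}→10  {2,3,4,5,6,7,8}→30
  placing 0:f first → 60 extensions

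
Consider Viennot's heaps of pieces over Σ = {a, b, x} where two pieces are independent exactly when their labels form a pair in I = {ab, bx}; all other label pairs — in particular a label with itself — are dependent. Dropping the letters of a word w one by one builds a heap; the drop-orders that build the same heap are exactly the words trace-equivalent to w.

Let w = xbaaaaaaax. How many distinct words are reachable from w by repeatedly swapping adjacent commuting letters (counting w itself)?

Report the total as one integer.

0(x) covers ∅
1(b) covers ∅
2(a) covers 0:x
3(a) covers 2:a
4(a) covers 3:a
5(a) covers 4:a
6(a) covers 5:a
7(a) covers 6:a
8(a) covers 7:a
9(x) covers 8:a
floor of heap: 0:x, 1:b
completions by unplaced set U, small U first (add the entries for U minus each lowest piece of U):
  |U|=1: {1}:1  {9}:1
  |U|=2: {1,9}:2  {8,9}:1
  |U|=3: {1,8,9}:3  {7,8,9}:1
  |U|=4: {1,7,8,9}:4  {6,7,8,9}:1
  |U|=5: {1,6,7,8,9}:5  {5,6,7,8,9}:1
  |U|=6: {1,5,6,7,8,9}:6  {4,5,6,7,8,9}:1
  |U|=7: {1,4,5,6,7,8,9}:7  {3,4,5,6,7,8,9}:1
  |U|=8: {1,3,4,5,6,7,8,9}:8  {2,3,4,5,6,7,8,9}:1
  start at 0(x): 9
  start at 1(b): 1
sum over floor = 10

10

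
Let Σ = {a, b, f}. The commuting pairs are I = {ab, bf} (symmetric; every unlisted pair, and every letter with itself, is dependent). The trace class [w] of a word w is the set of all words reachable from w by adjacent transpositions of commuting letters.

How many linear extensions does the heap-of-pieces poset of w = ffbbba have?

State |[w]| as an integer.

drop 0:f onto floor
drop 1:f onto {0:f}
drop 2:b onto floor
drop 3:b onto {2:b}
drop 4:b onto {3:b}
drop 5:a onto {1:f}
ground layer = {0:f, 2:b}
drop-orders for the pieces not yet dropped (sum over which currently-grounded one goes next):
  1 to go: {4} 1  {5} 1
  2 to go: {1,5} 1  {3,4} 1  {4,5} 2
  3 to go: {0,1,5} 1  {1,4,5} 3  {2,3,4} 1  {3,4,5} 3
  4 to go: {0,1,4,5} 4  {1,3,4,5} 6  {2,3,4,5} 4
  if 0:f drops first: 10 orders
  if 2:b drops first: 10 orders
heap linearizations: 20

20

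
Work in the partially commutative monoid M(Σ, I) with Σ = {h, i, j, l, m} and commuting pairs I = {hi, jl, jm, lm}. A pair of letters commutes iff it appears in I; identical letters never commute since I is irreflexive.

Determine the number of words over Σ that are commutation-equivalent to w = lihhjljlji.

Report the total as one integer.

drop 0:l onto floor
drop 1:i onto {0:l}
drop 2:h onto {0:l}
drop 3:h onto {2:h}
drop 4:j onto {1:i, 3:h}
drop 5:l onto {1:i, 3:h}
drop 6:j onto {4:j}
drop 7:l onto {5:l}
drop 8:j onto {6:j}
drop 9:i onto {7:l, 8:j}
ground layer = {0:l}
drop-orders for the pieces not yet dropped (sum over which currently-grounded one goes next):
  1 to go: {9} 1
  2 to go: {7,9} 1  {8,9} 1
  3 to go: {5,7,9} 1  {6,8,9} 1  {7,8,9} 2
  4 to go: {4,6,8,9} 1  {5,7,8,9} 3  {6,7,8,9} 3
  5 to go: {4,6,7,8,9} 4  {5,6,7,8,9} 6
  6 to go: {4,5,6,7,8,9} 10
  7 to go: {1,4,5,6,7,8,9} 10  {3,4,5,6,7,8,9} 10
  8 to go: {1,3,4,5,6,7,8,9} 20  {2,3,4,5,6,7,8,9} 10
  if 0:l drops first: 30 orders

30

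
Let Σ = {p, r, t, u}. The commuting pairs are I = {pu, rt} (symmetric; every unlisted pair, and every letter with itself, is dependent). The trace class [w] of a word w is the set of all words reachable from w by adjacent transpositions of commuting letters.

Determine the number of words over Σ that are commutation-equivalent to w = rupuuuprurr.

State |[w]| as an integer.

15

drop 0:r onto floor
drop 1:u onto {0:r}
drop 2:p onto {0:r}
drop 3:u onto {1:u}
drop 4:u onto {3:u}
drop 5:u onto {4:u}
drop 6:p onto {2:p}
drop 7:r onto {5:u, 6:p}
drop 8:u onto {7:r}
drop 9:r onto {8:u}
drop 10:r onto {9:r}
ground layer = {0:r}
drop-orders for the pieces not yet dropped (sum over which currently-grounded one goes next):
  1 to go: {10} 1
  2 to go: {9,10} 1
  3 to go: {8,9,10} 1
  4 to go: {7,8,9,10} 1
  5 to go: {5,7,8,9,10} 1  {6,7,8,9,10} 1
  6 to go: {2,6,7,8,9,10} 1  {4,5,7,8,9,10} 1  {5,6,7,8,9,10} 2
  7 to go: {2,5,6,7,8,9,10} 3  {3,4,5,7,8,9,10} 1  {4,5,6,7,8,9,10} 3
  8 to go: {1,3,4,5,7,8,9,10} 1  {2,4,5,6,7,8,9,10} 6  {3,4,5,6,7,8,9,10} 4
  9 to go: {1,3,4,5,6,7,8,9,10} 5  {2,3,4,5,6,7,8,9,10} 10
  if 0:r drops first: 15 orders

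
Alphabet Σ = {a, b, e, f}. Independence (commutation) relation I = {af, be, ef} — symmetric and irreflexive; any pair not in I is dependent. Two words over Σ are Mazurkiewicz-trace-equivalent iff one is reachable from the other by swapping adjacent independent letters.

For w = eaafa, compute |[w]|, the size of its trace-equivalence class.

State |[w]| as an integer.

#0=e has no predecessor
#1=a depends on [0:e]
#2=a depends on [1:a]
#3=f has no predecessor
#4=a depends on [2:a]
sources: [0:e, 3:f]
N(rest) = Σ N(rest − s) over sources s of rest; N(one piece) = 1:
  size 1 → [3]=1  [4]=1
  size 2 → [2,4]=1  [3,4]=2
  size 3 → [1,2,4]=1  [2,3,4]=3
  first=0(e) contributes 4
  first=3(f) contributes 1
|[w]| = 5

5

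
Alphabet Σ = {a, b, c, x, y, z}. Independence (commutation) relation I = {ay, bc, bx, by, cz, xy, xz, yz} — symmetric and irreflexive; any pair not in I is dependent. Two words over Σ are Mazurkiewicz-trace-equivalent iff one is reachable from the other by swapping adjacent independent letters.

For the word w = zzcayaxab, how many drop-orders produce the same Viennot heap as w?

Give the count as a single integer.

0(z) covers ∅
1(z) covers 0:z
2(c) covers ∅
3(a) covers 1:z, 2:c
4(y) covers 2:c
5(a) covers 3:a
6(x) covers 5:a
7(a) covers 6:x
8(b) covers 7:a
floor of heap: 0:z, 2:c
completions by unplaced set U, small U first (add the entries for U minus each lowest piece of U):
  |U|=1: {4}:1  {8}:1
  |U|=2: {4,8}:2  {7,8}:1
  |U|=3: {4,7,8}:3  {6,7,8}:1
  |U|=4: {4,6,7,8}:4  {5,6,7,8}:1
  |U|=5: {3,5,6,7,8}:1  {4,5,6,7,8}:5
  |U|=6: {1,3,5,6,7,8}:1  {3,4,5,6,7,8}:6
  |U|=7: {0,1,3,5,6,7,8}:1  {1,3,4,5,6,7,8}:7  {2,3,4,5,6,7,8}:6
  start at 0(z): 13
  start at 2(c): 8
sum over floor = 21

21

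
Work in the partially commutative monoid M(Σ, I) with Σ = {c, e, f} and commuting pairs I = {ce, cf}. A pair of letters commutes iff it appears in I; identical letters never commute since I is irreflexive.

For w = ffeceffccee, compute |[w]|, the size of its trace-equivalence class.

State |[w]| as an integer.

165

drop 0:f onto floor
drop 1:f onto {0:f}
drop 2:e onto {1:f}
drop 3:c onto floor
drop 4:e onto {2:e}
drop 5:f onto {4:e}
drop 6:f onto {5:f}
drop 7:c onto {3:c}
drop 8:c onto {7:c}
drop 9:e onto {6:f}
drop 10:e onto {9:e}
ground layer = {0:f, 3:c}
drop-orders for the pieces not yet dropped (sum over which currently-grounded one goes next):
  1 to go: {8} 1  {10} 1
  2 to go: {7,8} 1  {8,10} 2  {9,10} 1
  3 to go: {3,7,8} 1  {6,9,10} 1  {7,8,10} 3  {8,9,10} 3
  4 to go: {3,7,8,10} 4  {5,6,9,10} 1  {6,8,9,10} 4  {7,8,9,10} 6
  5 to go: {3,7,8,9,10} 10  {4,5,6,9,10} 1  {5,6,8,9,10} 5  {6,7,8,9,10} 10
  6 to go: {2,4,5,6,9,10} 1  {3,6,7,8,9,10} 20  {4,5,6,8,9,10} 6  {5,6,7,8,9,10} 15
  7 to go: {1,2,4,5,6,9,10} 1  {2,4,5,6,8,9,10} 7  {3,5,6,7,8,9,10} 35  {4,5,6,7,8,9,10} 21
  8 to go: {0,1,2,4,5,6,9,10} 1  {1,2,4,5,6,8,9,10} 8  {2,4,5,6,7,8,9,10} 28  {3,4,5,6,7,8,9,10} 56
  9 to go: {0,1,2,4,5,6,8,9,10} 9  {1,2,4,5,6,7,8,9,10} 36  {2,3,4,5,6,7,8,9,10} 84
  if 0:f drops first: 120 orders
  if 3:c drops first: 45 orders
heap linearizations: 165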